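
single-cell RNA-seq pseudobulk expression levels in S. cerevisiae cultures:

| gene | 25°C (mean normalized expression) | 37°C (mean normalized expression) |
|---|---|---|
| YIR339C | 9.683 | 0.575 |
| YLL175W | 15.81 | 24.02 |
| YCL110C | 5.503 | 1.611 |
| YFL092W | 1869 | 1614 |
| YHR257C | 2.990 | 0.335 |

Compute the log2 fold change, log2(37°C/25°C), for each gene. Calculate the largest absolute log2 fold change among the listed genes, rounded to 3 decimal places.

log2(0.575/9.683) = -4.074  (YIR339C)
log2(24.02/15.81) = 0.603  (YLL175W)
log2(1.611/5.503) = -1.772  (YCL110C)
log2(1614/1869) = -0.212  (YFL092W)
log2(0.335/2.990) = -3.158  (YHR257C)
The largest magnitude belongs to YIR339C.

4.074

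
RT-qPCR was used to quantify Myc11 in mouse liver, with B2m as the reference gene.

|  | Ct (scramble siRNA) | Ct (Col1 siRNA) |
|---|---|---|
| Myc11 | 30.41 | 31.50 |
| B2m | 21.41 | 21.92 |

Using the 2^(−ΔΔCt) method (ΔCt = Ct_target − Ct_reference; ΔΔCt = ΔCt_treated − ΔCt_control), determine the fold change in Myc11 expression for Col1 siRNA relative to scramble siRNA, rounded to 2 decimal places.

ΔCt(scramble siRNA) = 30.410 − 21.410 = 9.000
ΔCt(Col1 siRNA) = 31.500 − 21.920 = 9.580
ΔΔCt = 9.580 − 9.000 = 0.580
Fold change = 2^(−0.580) = 0.669

0.67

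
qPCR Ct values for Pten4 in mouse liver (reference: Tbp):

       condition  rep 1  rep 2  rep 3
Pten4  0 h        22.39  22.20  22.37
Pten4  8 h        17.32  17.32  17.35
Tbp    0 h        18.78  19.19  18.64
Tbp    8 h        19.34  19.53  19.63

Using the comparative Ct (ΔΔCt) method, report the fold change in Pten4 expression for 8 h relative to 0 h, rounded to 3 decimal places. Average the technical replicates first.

Mean Ct: Pten4 0 h 22.320; Pten4 8 h 17.330; Tbp 0 h 18.870; Tbp 8 h 19.500
ΔCt(0 h) = 22.320 − 18.870 = 3.450
ΔCt(8 h) = 17.330 − 19.500 = -2.170
ΔΔCt = -2.170 − 3.450 = -5.620
Fold change = 2^(−(-5.620)) = 2^5.620 = 49.1800

49.180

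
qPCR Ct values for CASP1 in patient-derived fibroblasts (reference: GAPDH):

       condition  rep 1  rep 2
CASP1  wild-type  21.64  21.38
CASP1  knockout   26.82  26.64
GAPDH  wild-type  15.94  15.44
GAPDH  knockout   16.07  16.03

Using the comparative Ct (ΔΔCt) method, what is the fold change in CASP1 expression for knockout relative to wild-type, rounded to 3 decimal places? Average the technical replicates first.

Mean Ct: CASP1 wild-type 21.510; CASP1 knockout 26.730; GAPDH wild-type 15.690; GAPDH knockout 16.050
ΔCt(wild-type) = 21.510 − 15.690 = 5.820
ΔCt(knockout) = 26.730 − 16.050 = 10.680
ΔΔCt = 10.680 − 5.820 = 4.860
Fold change = 2^(−4.860) = 0.0344

0.034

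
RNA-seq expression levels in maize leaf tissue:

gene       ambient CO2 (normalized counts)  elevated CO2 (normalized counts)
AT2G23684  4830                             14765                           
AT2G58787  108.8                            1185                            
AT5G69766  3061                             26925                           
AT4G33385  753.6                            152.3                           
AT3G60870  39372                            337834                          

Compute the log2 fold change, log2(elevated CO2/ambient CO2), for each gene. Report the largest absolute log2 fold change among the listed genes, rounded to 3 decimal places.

3.445

log2(14765/4830) = 1.612  (AT2G23684)
log2(1185/108.8) = 3.445  (AT2G58787)
log2(26925/3061) = 3.137  (AT5G69766)
log2(152.3/753.6) = -2.307  (AT4G33385)
log2(337834/39372) = 3.101  (AT3G60870)
The largest magnitude belongs to AT2G58787.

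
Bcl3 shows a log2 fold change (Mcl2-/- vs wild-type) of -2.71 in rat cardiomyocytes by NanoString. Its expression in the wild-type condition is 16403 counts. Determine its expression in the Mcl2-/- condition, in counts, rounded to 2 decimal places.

Fold change = 2^(-2.71) = 0.1528
Mcl2-/- expression = 16403 × 0.1528 = 2506.87

2506.87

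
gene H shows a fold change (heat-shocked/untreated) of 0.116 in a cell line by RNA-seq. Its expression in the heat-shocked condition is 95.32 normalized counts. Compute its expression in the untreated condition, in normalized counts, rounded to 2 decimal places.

untreated expression = 95.32 / 0.116 = 821.72

821.72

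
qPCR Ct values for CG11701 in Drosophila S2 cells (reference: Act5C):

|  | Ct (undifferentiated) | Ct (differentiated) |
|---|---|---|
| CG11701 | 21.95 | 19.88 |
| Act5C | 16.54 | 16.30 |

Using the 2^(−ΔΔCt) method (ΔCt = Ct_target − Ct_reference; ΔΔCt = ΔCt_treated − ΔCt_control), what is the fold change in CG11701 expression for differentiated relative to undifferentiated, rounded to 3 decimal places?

ΔCt(undifferentiated) = 21.950 − 16.540 = 5.410
ΔCt(differentiated) = 19.880 − 16.300 = 3.580
ΔΔCt = 3.580 − 5.410 = -1.830
Fold change = 2^(−(-1.830)) = 2^1.830 = 3.5554

3.555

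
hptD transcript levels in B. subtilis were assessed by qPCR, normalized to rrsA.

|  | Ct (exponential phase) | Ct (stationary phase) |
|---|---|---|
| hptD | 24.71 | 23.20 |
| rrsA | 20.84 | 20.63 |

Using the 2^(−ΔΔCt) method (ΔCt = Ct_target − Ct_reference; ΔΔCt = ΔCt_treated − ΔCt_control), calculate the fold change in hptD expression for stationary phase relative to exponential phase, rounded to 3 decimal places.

2.462

ΔCt(exponential phase) = 24.710 − 20.840 = 3.870
ΔCt(stationary phase) = 23.200 − 20.630 = 2.570
ΔΔCt = 2.570 − 3.870 = -1.300
Fold change = 2^(−(-1.300)) = 2^1.300 = 2.4623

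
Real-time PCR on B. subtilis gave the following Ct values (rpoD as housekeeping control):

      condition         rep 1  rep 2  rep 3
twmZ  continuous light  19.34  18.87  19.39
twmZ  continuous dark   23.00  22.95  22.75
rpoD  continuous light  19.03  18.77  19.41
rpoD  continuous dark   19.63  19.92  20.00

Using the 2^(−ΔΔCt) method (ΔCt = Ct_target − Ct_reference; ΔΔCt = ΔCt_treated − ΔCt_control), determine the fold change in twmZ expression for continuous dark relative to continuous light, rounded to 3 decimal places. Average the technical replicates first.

Mean Ct: twmZ continuous light 19.200; twmZ continuous dark 22.900; rpoD continuous light 19.070; rpoD continuous dark 19.850
ΔCt(continuous light) = 19.200 − 19.070 = 0.130
ΔCt(continuous dark) = 22.900 − 19.850 = 3.050
ΔΔCt = 3.050 − 0.130 = 2.920
Fold change = 2^(−2.920) = 0.1321

0.132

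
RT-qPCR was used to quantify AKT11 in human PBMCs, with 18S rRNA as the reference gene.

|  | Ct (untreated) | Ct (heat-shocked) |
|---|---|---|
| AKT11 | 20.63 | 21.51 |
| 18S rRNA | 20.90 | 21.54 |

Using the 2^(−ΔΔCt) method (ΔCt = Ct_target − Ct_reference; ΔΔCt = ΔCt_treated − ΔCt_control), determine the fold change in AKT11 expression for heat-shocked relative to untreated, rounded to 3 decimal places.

0.847

ΔCt(untreated) = 20.630 − 20.900 = -0.270
ΔCt(heat-shocked) = 21.510 − 21.540 = -0.030
ΔΔCt = -0.030 − (-0.270) = 0.240
Fold change = 2^(−0.240) = 0.8467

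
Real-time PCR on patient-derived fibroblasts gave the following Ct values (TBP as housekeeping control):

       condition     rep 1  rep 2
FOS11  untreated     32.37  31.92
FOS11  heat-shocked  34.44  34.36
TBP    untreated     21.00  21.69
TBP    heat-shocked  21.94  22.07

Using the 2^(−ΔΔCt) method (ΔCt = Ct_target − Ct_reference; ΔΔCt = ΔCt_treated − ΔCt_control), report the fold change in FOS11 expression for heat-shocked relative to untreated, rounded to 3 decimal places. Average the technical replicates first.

Mean Ct: FOS11 untreated 32.145; FOS11 heat-shocked 34.400; TBP untreated 21.345; TBP heat-shocked 22.005
ΔCt(untreated) = 32.145 − 21.345 = 10.800
ΔCt(heat-shocked) = 34.400 − 22.005 = 12.395
ΔΔCt = 12.395 − 10.800 = 1.595
Fold change = 2^(−1.595) = 0.3310

0.331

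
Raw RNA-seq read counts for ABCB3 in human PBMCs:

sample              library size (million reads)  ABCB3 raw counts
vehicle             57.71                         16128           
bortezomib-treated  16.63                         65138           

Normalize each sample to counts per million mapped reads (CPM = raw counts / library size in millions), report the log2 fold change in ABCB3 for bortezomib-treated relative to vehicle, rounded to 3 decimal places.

3.809

CPM(vehicle) = 16128 / 57.71 = 279.4663
CPM(bortezomib-treated) = 65138 / 16.63 = 3916.8972
Fold change = 3916.8972 / 279.4663 = 14.01563
log2(14.01563) = 3.8090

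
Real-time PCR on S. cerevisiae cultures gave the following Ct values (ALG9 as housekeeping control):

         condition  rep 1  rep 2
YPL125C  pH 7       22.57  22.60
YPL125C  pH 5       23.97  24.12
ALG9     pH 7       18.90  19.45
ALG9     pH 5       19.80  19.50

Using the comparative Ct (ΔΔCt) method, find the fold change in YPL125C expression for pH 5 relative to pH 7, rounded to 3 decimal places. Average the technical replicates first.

0.505

Mean Ct: YPL125C pH 7 22.585; YPL125C pH 5 24.045; ALG9 pH 7 19.175; ALG9 pH 5 19.650
ΔCt(pH 7) = 22.585 − 19.175 = 3.410
ΔCt(pH 5) = 24.045 − 19.650 = 4.395
ΔΔCt = 4.395 − 3.410 = 0.985
Fold change = 2^(−0.985) = 0.5052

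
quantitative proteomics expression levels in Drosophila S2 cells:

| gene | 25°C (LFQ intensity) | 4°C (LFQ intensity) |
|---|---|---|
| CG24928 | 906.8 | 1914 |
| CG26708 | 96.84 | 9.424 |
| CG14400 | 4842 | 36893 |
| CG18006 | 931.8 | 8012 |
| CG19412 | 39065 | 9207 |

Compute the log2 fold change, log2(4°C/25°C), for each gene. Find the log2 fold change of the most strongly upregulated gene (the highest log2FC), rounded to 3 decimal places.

3.104

log2(1914/906.8) = 1.078  (CG24928)
log2(9.424/96.84) = -3.361  (CG26708)
log2(36893/4842) = 2.930  (CG14400)
log2(8012/931.8) = 3.104  (CG18006)
log2(9207/39065) = -2.085  (CG19412)
CG18006 is most strongly upregulated.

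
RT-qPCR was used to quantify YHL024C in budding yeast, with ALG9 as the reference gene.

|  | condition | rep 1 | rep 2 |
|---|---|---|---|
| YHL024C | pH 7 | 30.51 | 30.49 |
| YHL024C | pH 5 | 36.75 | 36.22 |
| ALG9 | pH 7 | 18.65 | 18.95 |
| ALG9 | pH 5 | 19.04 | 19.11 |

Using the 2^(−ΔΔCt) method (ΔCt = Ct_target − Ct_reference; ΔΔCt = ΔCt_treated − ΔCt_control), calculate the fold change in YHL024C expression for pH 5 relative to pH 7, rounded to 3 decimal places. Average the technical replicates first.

0.019

Mean Ct: YHL024C pH 7 30.500; YHL024C pH 5 36.485; ALG9 pH 7 18.800; ALG9 pH 5 19.075
ΔCt(pH 7) = 30.500 − 18.800 = 11.700
ΔCt(pH 5) = 36.485 − 19.075 = 17.410
ΔΔCt = 17.410 − 11.700 = 5.710
Fold change = 2^(−5.710) = 0.0191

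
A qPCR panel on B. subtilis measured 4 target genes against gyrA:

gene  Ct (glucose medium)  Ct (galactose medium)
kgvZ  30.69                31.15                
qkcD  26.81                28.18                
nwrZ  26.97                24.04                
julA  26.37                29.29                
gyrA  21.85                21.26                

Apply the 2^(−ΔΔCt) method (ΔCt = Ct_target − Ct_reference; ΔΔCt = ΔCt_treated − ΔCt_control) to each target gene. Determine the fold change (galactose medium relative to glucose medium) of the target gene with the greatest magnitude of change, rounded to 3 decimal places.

0.088

kgvZ: ΔΔCt = (31.15−21.26) − (30.69−21.85) = 9.89 − 8.84 = 1.05; fold change = 2^-1.05 = 0.483
qkcD: ΔΔCt = (28.18−21.26) − (26.81−21.85) = 6.92 − 4.96 = 1.96; fold change = 2^-1.96 = 0.257
nwrZ: ΔΔCt = (24.04−21.26) − (26.97−21.85) = 2.78 − 5.12 = -2.34; fold change = 2^2.34 = 5.063
julA: ΔΔCt = (29.29−21.26) − (26.37−21.85) = 8.03 − 4.52 = 3.51; fold change = 2^-3.51 = 0.088
julA has the largest |ΔΔCt| = 3.51.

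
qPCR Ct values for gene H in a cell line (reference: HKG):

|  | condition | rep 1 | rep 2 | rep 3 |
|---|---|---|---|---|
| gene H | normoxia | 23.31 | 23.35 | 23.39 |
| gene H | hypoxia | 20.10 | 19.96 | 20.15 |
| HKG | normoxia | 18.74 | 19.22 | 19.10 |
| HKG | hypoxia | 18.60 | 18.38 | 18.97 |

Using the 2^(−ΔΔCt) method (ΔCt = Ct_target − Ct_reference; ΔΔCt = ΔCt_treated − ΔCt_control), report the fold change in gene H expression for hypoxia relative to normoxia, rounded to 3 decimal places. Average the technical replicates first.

Mean Ct: gene H normoxia 23.350; gene H hypoxia 20.070; HKG normoxia 19.020; HKG hypoxia 18.650
ΔCt(normoxia) = 23.350 − 19.020 = 4.330
ΔCt(hypoxia) = 20.070 − 18.650 = 1.420
ΔΔCt = 1.420 − 4.330 = -2.910
Fold change = 2^(−(-2.910)) = 2^2.910 = 7.5162

7.516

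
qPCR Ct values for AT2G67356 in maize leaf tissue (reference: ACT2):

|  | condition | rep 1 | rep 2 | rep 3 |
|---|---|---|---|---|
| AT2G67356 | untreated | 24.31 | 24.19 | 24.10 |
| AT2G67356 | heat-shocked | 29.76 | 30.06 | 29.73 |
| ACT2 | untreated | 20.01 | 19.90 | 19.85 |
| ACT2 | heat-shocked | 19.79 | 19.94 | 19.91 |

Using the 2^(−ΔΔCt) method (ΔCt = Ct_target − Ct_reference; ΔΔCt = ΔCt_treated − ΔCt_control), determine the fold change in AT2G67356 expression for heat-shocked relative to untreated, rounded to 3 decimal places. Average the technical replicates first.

0.019

Mean Ct: AT2G67356 untreated 24.200; AT2G67356 heat-shocked 29.850; ACT2 untreated 19.920; ACT2 heat-shocked 19.880
ΔCt(untreated) = 24.200 − 19.920 = 4.280
ΔCt(heat-shocked) = 29.850 − 19.880 = 9.970
ΔΔCt = 9.970 − 4.280 = 5.690
Fold change = 2^(−5.690) = 0.0194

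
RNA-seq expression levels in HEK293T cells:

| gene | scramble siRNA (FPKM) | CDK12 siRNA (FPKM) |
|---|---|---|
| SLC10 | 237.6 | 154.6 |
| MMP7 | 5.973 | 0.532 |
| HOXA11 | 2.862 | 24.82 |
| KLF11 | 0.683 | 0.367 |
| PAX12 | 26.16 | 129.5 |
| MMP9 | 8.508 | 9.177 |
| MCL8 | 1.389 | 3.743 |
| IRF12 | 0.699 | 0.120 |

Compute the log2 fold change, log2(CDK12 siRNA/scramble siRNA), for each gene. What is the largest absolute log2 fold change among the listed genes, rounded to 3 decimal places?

log2(154.6/237.6) = -0.620  (SLC10)
log2(0.532/5.973) = -3.489  (MMP7)
log2(24.82/2.862) = 3.116  (HOXA11)
log2(0.367/0.683) = -0.896  (KLF11)
log2(129.5/26.16) = 2.308  (PAX12)
log2(9.177/8.508) = 0.109  (MMP9)
log2(3.743/1.389) = 1.430  (MCL8)
log2(0.120/0.699) = -2.542  (IRF12)
The largest magnitude belongs to MMP7.

3.489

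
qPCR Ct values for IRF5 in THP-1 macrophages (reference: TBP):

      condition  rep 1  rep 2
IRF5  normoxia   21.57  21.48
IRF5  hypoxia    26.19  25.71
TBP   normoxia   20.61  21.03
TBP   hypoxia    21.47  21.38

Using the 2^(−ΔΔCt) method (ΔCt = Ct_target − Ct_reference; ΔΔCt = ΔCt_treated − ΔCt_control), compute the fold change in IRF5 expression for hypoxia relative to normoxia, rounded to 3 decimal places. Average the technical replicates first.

Mean Ct: IRF5 normoxia 21.525; IRF5 hypoxia 25.950; TBP normoxia 20.820; TBP hypoxia 21.425
ΔCt(normoxia) = 21.525 − 20.820 = 0.705
ΔCt(hypoxia) = 25.950 − 21.425 = 4.525
ΔΔCt = 4.525 − 0.705 = 3.820
Fold change = 2^(−3.820) = 0.0708

0.071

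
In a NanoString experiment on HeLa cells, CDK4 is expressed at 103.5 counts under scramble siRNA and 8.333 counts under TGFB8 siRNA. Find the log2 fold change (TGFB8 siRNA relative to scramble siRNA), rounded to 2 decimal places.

-3.63

Fold change = 8.333 / 103.5 = 0.0805
log2(0.0805) = -3.635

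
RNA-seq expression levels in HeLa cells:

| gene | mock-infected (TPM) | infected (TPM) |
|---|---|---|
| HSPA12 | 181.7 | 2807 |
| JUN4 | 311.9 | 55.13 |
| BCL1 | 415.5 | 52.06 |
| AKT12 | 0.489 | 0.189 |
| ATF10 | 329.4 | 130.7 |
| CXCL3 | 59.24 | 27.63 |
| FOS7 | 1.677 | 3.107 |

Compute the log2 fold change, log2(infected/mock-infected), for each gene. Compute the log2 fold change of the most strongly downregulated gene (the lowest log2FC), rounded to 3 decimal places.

-2.997

log2(2807/181.7) = 3.949  (HSPA12)
log2(55.13/311.9) = -2.500  (JUN4)
log2(52.06/415.5) = -2.997  (BCL1)
log2(0.189/0.489) = -1.371  (AKT12)
log2(130.7/329.4) = -1.334  (ATF10)
log2(27.63/59.24) = -1.100  (CXCL3)
log2(3.107/1.677) = 0.890  (FOS7)
BCL1 is most strongly downregulated.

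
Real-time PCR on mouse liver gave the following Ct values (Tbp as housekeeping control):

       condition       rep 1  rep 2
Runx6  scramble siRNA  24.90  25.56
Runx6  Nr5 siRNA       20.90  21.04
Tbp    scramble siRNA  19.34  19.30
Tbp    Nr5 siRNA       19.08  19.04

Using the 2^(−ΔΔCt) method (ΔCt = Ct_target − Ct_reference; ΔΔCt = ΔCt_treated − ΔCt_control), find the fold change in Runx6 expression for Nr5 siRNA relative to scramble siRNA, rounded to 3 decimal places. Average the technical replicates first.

Mean Ct: Runx6 scramble siRNA 25.230; Runx6 Nr5 siRNA 20.970; Tbp scramble siRNA 19.320; Tbp Nr5 siRNA 19.060
ΔCt(scramble siRNA) = 25.230 − 19.320 = 5.910
ΔCt(Nr5 siRNA) = 20.970 − 19.060 = 1.910
ΔΔCt = 1.910 − 5.910 = -4.000
Fold change = 2^(−(-4.000)) = 2^4.000 = 16.0000

16.000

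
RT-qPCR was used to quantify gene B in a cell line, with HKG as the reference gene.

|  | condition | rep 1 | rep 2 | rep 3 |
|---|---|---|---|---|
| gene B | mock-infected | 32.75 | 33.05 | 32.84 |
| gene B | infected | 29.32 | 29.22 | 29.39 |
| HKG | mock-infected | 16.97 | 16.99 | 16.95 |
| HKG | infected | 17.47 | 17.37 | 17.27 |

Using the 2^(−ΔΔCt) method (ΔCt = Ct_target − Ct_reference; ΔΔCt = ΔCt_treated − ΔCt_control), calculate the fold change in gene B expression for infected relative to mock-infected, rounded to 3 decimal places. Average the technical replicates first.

Mean Ct: gene B mock-infected 32.880; gene B infected 29.310; HKG mock-infected 16.970; HKG infected 17.370
ΔCt(mock-infected) = 32.880 − 16.970 = 15.910
ΔCt(infected) = 29.310 − 17.370 = 11.940
ΔΔCt = 11.940 − 15.910 = -3.970
Fold change = 2^(−(-3.970)) = 2^3.970 = 15.6707

15.671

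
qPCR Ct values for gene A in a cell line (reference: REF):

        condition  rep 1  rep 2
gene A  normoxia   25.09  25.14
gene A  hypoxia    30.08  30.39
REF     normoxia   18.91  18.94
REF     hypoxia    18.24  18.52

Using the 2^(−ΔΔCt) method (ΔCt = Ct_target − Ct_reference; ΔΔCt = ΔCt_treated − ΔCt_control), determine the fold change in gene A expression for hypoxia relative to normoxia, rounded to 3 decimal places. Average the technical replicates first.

0.020

Mean Ct: gene A normoxia 25.115; gene A hypoxia 30.235; REF normoxia 18.925; REF hypoxia 18.380
ΔCt(normoxia) = 25.115 − 18.925 = 6.190
ΔCt(hypoxia) = 30.235 − 18.380 = 11.855
ΔΔCt = 11.855 − 6.190 = 5.665
Fold change = 2^(−5.665) = 0.0197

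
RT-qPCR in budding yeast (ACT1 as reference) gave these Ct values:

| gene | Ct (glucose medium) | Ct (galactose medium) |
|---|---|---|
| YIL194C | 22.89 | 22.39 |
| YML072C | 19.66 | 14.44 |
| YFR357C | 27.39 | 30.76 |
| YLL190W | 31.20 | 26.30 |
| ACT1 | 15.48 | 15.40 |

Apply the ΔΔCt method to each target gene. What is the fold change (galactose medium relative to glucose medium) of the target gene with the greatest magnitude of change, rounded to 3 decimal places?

YIL194C: ΔΔCt = (22.39−15.40) − (22.89−15.48) = 6.99 − 7.41 = -0.42; fold change = 2^0.42 = 1.338
YML072C: ΔΔCt = (14.44−15.40) − (19.66−15.48) = -0.96 − 4.18 = -5.14; fold change = 2^5.14 = 35.261
YFR357C: ΔΔCt = (30.76−15.40) − (27.39−15.48) = 15.36 − 11.91 = 3.45; fold change = 2^-3.45 = 0.092
YLL190W: ΔΔCt = (26.30−15.40) − (31.20−15.48) = 10.90 − 15.72 = -4.82; fold change = 2^4.82 = 28.246
YML072C has the largest |ΔΔCt| = 5.14.

35.261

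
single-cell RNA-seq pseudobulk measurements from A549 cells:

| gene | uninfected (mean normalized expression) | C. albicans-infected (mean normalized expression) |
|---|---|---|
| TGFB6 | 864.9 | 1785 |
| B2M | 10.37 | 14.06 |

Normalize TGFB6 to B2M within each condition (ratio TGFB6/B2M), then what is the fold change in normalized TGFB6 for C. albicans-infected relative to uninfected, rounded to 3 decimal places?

1.522

TGFB6/B2M (uninfected) = 864.9 / 10.37 = 83.404
TGFB6/B2M (C. albicans-infected) = 1785 / 14.06 = 126.96
Fold change = 126.96 / 83.404 = 1.5222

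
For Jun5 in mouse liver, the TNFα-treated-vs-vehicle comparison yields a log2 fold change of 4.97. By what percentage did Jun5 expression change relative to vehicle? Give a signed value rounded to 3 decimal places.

3034.145%

Fold change = 2^(4.97) = 31.3414
Percent change = (FC − 1) × 100% = (31.3414 − 1) × 100 = 3034.145%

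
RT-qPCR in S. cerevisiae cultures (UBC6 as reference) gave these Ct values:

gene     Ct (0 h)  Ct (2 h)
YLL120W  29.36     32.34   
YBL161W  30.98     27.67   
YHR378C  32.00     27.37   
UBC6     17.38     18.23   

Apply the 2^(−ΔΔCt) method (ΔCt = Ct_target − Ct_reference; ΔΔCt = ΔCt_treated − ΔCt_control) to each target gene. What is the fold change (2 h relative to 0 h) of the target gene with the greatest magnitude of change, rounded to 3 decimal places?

44.632

YLL120W: ΔΔCt = (32.34−18.23) − (29.36−17.38) = 14.11 − 11.98 = 2.13; fold change = 2^-2.13 = 0.228
YBL161W: ΔΔCt = (27.67−18.23) − (30.98−17.38) = 9.44 − 13.60 = -4.16; fold change = 2^4.16 = 17.877
YHR378C: ΔΔCt = (27.37−18.23) − (32.00−17.38) = 9.14 − 14.62 = -5.48; fold change = 2^5.48 = 44.632
YHR378C has the largest |ΔΔCt| = 5.48.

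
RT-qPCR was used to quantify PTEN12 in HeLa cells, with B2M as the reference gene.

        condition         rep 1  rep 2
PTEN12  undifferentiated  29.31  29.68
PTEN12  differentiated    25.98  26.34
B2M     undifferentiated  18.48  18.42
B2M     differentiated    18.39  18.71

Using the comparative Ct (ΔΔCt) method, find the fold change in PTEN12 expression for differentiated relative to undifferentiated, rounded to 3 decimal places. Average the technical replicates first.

Mean Ct: PTEN12 undifferentiated 29.495; PTEN12 differentiated 26.160; B2M undifferentiated 18.450; B2M differentiated 18.550
ΔCt(undifferentiated) = 29.495 − 18.450 = 11.045
ΔCt(differentiated) = 26.160 − 18.550 = 7.610
ΔΔCt = 7.610 − 11.045 = -3.435
Fold change = 2^(−(-3.435)) = 2^3.435 = 10.8153

10.815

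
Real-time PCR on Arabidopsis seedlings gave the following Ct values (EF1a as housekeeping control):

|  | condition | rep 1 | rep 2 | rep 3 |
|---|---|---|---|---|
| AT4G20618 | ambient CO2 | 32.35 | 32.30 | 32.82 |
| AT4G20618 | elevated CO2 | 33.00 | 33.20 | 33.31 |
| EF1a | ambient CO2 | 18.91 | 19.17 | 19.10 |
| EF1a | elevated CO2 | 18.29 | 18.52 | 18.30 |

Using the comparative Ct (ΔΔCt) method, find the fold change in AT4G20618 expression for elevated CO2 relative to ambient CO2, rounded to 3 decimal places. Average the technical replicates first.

0.387

Mean Ct: AT4G20618 ambient CO2 32.490; AT4G20618 elevated CO2 33.170; EF1a ambient CO2 19.060; EF1a elevated CO2 18.370
ΔCt(ambient CO2) = 32.490 − 19.060 = 13.430
ΔCt(elevated CO2) = 33.170 − 18.370 = 14.800
ΔΔCt = 14.800 − 13.430 = 1.370
Fold change = 2^(−1.370) = 0.3869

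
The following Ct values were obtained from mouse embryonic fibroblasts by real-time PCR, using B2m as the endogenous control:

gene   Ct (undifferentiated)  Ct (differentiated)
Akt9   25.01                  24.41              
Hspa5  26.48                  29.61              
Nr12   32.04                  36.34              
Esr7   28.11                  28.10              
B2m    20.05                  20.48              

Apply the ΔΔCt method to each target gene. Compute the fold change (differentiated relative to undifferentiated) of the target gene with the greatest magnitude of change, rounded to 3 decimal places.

0.068

Akt9: ΔΔCt = (24.41−20.48) − (25.01−20.05) = 3.93 − 4.96 = -1.03; fold change = 2^1.03 = 2.042
Hspa5: ΔΔCt = (29.61−20.48) − (26.48−20.05) = 9.13 − 6.43 = 2.70; fold change = 2^-2.70 = 0.154
Nr12: ΔΔCt = (36.34−20.48) − (32.04−20.05) = 15.86 − 11.99 = 3.87; fold change = 2^-3.87 = 0.068
Esr7: ΔΔCt = (28.10−20.48) − (28.11−20.05) = 7.62 − 8.06 = -0.44; fold change = 2^0.44 = 1.357
Nr12 has the largest |ΔΔCt| = 3.87.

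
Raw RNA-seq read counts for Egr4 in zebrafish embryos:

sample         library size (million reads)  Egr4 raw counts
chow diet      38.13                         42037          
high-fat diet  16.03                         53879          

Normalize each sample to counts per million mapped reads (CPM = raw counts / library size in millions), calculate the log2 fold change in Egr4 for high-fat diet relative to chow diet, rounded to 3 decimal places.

CPM(chow diet) = 42037 / 38.13 = 1102.4653
CPM(high-fat diet) = 53879 / 16.03 = 3361.1354
Fold change = 3361.1354 / 1102.4653 = 3.04874
log2(3.04874) = 1.6082

1.608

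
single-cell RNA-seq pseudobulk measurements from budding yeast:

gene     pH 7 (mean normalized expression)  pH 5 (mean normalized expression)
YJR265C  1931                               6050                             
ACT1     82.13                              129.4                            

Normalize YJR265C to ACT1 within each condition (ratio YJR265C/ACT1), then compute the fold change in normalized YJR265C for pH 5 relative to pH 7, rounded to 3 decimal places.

YJR265C/ACT1 (pH 7) = 1931 / 82.13 = 23.512
YJR265C/ACT1 (pH 5) = 6050 / 129.4 = 46.754
Fold change = 46.754 / 23.512 = 1.9886

1.989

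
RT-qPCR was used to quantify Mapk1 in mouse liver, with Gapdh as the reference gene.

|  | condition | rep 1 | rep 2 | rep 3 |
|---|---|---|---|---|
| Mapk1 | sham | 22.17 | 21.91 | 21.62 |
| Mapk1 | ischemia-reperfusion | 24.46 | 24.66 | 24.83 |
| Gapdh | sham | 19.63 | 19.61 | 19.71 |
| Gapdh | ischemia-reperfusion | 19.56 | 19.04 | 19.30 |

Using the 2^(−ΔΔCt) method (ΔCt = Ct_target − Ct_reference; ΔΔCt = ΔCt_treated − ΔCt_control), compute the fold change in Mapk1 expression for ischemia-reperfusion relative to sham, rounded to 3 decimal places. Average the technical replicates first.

Mean Ct: Mapk1 sham 21.900; Mapk1 ischemia-reperfusion 24.650; Gapdh sham 19.650; Gapdh ischemia-reperfusion 19.300
ΔCt(sham) = 21.900 − 19.650 = 2.250
ΔCt(ischemia-reperfusion) = 24.650 − 19.300 = 5.350
ΔΔCt = 5.350 − 2.250 = 3.100
Fold change = 2^(−3.100) = 0.1166

0.117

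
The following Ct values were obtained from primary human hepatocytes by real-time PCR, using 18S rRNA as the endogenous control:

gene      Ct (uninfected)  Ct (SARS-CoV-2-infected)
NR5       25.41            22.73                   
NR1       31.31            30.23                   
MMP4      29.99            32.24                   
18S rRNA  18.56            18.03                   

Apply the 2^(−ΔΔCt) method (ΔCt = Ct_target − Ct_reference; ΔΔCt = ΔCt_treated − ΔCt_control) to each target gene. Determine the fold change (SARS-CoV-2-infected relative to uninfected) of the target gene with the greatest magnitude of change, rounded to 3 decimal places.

NR5: ΔΔCt = (22.73−18.03) − (25.41−18.56) = 4.70 − 6.85 = -2.15; fold change = 2^2.15 = 4.438
NR1: ΔΔCt = (30.23−18.03) − (31.31−18.56) = 12.20 − 12.75 = -0.55; fold change = 2^0.55 = 1.464
MMP4: ΔΔCt = (32.24−18.03) − (29.99−18.56) = 14.21 − 11.43 = 2.78; fold change = 2^-2.78 = 0.146
MMP4 has the largest |ΔΔCt| = 2.78.

0.146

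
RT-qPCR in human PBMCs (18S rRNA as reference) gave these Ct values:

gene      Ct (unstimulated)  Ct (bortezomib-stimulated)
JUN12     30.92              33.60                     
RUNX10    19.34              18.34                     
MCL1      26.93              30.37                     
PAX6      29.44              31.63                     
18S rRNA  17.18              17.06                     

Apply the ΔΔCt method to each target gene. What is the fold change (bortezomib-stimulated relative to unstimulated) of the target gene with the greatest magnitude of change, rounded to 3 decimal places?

JUN12: ΔΔCt = (33.60−17.06) − (30.92−17.18) = 16.54 − 13.74 = 2.80; fold change = 2^-2.80 = 0.144
RUNX10: ΔΔCt = (18.34−17.06) − (19.34−17.18) = 1.28 − 2.16 = -0.88; fold change = 2^0.88 = 1.840
MCL1: ΔΔCt = (30.37−17.06) − (26.93−17.18) = 13.31 − 9.75 = 3.56; fold change = 2^-3.56 = 0.085
PAX6: ΔΔCt = (31.63−17.06) − (29.44−17.18) = 14.57 − 12.26 = 2.31; fold change = 2^-2.31 = 0.202
MCL1 has the largest |ΔΔCt| = 3.56.

0.085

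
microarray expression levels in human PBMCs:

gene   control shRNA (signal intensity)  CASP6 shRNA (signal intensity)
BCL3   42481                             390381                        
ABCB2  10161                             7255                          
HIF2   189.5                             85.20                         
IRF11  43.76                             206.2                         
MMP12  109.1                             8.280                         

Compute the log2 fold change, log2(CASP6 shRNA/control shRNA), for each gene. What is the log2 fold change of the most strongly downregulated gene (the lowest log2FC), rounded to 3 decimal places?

-3.720

log2(390381/42481) = 3.200  (BCL3)
log2(7255/10161) = -0.486  (ABCB2)
log2(85.20/189.5) = -1.153  (HIF2)
log2(206.2/43.76) = 2.236  (IRF11)
log2(8.280/109.1) = -3.720  (MMP12)
MMP12 is most strongly downregulated.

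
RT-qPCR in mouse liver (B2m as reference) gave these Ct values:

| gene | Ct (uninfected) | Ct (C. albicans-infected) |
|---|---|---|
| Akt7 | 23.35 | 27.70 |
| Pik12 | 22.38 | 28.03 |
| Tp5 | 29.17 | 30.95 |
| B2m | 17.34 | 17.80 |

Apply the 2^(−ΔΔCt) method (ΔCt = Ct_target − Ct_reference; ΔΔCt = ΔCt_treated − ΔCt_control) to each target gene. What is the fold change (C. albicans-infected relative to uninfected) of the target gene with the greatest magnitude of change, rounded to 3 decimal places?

Akt7: ΔΔCt = (27.70−17.80) − (23.35−17.34) = 9.90 − 6.01 = 3.89; fold change = 2^-3.89 = 0.067
Pik12: ΔΔCt = (28.03−17.80) − (22.38−17.34) = 10.23 − 5.04 = 5.19; fold change = 2^-5.19 = 0.027
Tp5: ΔΔCt = (30.95−17.80) − (29.17−17.34) = 13.15 − 11.83 = 1.32; fold change = 2^-1.32 = 0.401
Pik12 has the largest |ΔΔCt| = 5.19.

0.027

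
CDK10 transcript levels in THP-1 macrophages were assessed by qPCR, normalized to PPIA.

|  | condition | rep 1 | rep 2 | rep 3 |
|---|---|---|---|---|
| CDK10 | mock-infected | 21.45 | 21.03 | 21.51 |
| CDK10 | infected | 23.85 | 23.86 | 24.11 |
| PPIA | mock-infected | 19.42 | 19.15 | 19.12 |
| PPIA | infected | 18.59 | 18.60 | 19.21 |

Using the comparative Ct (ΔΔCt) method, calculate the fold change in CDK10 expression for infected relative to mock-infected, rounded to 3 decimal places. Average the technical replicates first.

Mean Ct: CDK10 mock-infected 21.330; CDK10 infected 23.940; PPIA mock-infected 19.230; PPIA infected 18.800
ΔCt(mock-infected) = 21.330 − 19.230 = 2.100
ΔCt(infected) = 23.940 − 18.800 = 5.140
ΔΔCt = 5.140 − 2.100 = 3.040
Fold change = 2^(−3.040) = 0.1216

0.122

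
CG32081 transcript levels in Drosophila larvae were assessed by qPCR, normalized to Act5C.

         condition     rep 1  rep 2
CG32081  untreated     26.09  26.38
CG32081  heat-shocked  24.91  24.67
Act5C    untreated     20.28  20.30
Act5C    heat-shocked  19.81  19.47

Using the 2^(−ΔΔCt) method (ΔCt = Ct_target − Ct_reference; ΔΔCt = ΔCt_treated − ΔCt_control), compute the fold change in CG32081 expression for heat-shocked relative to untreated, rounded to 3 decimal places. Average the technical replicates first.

1.735

Mean Ct: CG32081 untreated 26.235; CG32081 heat-shocked 24.790; Act5C untreated 20.290; Act5C heat-shocked 19.640
ΔCt(untreated) = 26.235 − 20.290 = 5.945
ΔCt(heat-shocked) = 24.790 − 19.640 = 5.150
ΔΔCt = 5.150 − 5.945 = -0.795
Fold change = 2^(−(-0.795)) = 2^0.795 = 1.7351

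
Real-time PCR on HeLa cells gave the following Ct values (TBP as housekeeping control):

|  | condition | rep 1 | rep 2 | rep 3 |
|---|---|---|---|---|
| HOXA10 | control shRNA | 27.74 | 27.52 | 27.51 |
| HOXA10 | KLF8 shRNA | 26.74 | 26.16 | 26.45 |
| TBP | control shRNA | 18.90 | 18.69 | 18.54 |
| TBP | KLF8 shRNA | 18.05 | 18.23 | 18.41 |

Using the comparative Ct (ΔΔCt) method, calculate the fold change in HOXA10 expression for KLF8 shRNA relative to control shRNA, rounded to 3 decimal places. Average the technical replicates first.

1.580

Mean Ct: HOXA10 control shRNA 27.590; HOXA10 KLF8 shRNA 26.450; TBP control shRNA 18.710; TBP KLF8 shRNA 18.230
ΔCt(control shRNA) = 27.590 − 18.710 = 8.880
ΔCt(KLF8 shRNA) = 26.450 − 18.230 = 8.220
ΔΔCt = 8.220 − 8.880 = -0.660
Fold change = 2^(−(-0.660)) = 2^0.660 = 1.5801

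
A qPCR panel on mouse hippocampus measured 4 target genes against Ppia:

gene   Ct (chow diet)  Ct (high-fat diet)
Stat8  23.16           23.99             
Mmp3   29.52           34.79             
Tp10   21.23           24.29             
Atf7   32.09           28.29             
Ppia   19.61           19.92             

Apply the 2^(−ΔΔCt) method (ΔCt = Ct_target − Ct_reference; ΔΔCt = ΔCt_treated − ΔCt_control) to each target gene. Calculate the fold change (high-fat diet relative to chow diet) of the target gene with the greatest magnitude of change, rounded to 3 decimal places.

Stat8: ΔΔCt = (23.99−19.92) − (23.16−19.61) = 4.07 − 3.55 = 0.52; fold change = 2^-0.52 = 0.697
Mmp3: ΔΔCt = (34.79−19.92) − (29.52−19.61) = 14.87 − 9.91 = 4.96; fold change = 2^-4.96 = 0.032
Tp10: ΔΔCt = (24.29−19.92) − (21.23−19.61) = 4.37 − 1.62 = 2.75; fold change = 2^-2.75 = 0.149
Atf7: ΔΔCt = (28.29−19.92) − (32.09−19.61) = 8.37 − 12.48 = -4.11; fold change = 2^4.11 = 17.268
Mmp3 has the largest |ΔΔCt| = 4.96.

0.032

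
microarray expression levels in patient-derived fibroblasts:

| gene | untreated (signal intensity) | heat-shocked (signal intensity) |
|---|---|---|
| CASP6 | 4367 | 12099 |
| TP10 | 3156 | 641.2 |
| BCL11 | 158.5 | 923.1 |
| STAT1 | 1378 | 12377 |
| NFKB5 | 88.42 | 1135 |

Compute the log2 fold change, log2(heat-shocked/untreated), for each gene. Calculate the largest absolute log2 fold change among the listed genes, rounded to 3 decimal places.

log2(12099/4367) = 1.470  (CASP6)
log2(641.2/3156) = -2.299  (TP10)
log2(923.1/158.5) = 2.542  (BCL11)
log2(12377/1378) = 3.167  (STAT1)
log2(1135/88.42) = 3.682  (NFKB5)
The largest magnitude belongs to NFKB5.

3.682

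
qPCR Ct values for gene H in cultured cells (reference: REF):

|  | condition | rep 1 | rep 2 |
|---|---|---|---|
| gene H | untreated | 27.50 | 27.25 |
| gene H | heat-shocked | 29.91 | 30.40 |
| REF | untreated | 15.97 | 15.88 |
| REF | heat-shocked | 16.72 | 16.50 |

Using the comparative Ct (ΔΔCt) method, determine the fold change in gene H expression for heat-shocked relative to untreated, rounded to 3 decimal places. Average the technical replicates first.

0.234

Mean Ct: gene H untreated 27.375; gene H heat-shocked 30.155; REF untreated 15.925; REF heat-shocked 16.610
ΔCt(untreated) = 27.375 − 15.925 = 11.450
ΔCt(heat-shocked) = 30.155 − 16.610 = 13.545
ΔΔCt = 13.545 − 11.450 = 2.095
Fold change = 2^(−2.095) = 0.2341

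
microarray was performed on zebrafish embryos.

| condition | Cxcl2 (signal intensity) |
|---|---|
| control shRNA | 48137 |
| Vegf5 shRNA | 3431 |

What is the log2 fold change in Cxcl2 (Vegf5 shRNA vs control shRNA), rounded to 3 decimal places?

-3.810

Fold change = 3431 / 48137 = 0.0713
log2(0.0713) = -3.8104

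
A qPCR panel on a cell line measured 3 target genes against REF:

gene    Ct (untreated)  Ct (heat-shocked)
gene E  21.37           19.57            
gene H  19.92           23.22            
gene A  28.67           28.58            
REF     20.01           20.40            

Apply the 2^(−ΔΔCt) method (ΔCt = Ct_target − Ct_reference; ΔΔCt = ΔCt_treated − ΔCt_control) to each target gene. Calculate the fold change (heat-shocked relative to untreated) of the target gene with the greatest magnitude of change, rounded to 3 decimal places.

gene E: ΔΔCt = (19.57−20.40) − (21.37−20.01) = -0.83 − 1.36 = -2.19; fold change = 2^2.19 = 4.563
gene H: ΔΔCt = (23.22−20.40) − (19.92−20.01) = 2.82 − (-0.09) = 2.91; fold change = 2^-2.91 = 0.133
gene A: ΔΔCt = (28.58−20.40) − (28.67−20.01) = 8.18 − 8.66 = -0.48; fold change = 2^0.48 = 1.395
gene H has the largest |ΔΔCt| = 2.91.

0.133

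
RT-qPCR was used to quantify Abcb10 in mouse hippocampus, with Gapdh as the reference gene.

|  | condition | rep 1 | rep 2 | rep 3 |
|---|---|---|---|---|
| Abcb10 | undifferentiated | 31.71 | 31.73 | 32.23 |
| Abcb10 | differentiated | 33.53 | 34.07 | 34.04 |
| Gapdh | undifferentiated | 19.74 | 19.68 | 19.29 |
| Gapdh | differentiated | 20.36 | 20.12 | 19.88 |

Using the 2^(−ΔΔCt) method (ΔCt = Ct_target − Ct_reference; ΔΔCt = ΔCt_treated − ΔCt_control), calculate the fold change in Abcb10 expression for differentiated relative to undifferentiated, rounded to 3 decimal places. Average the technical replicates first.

Mean Ct: Abcb10 undifferentiated 31.890; Abcb10 differentiated 33.880; Gapdh undifferentiated 19.570; Gapdh differentiated 20.120
ΔCt(undifferentiated) = 31.890 − 19.570 = 12.320
ΔCt(differentiated) = 33.880 − 20.120 = 13.760
ΔΔCt = 13.760 − 12.320 = 1.440
Fold change = 2^(−1.440) = 0.3686

0.369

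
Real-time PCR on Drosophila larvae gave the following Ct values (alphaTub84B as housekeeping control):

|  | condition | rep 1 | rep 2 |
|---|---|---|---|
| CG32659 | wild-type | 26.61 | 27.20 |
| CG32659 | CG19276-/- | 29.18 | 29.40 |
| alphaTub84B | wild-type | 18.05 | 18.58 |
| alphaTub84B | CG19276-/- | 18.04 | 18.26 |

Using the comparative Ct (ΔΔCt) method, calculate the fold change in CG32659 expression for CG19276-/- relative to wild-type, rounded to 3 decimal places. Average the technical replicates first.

Mean Ct: CG32659 wild-type 26.905; CG32659 CG19276-/- 29.290; alphaTub84B wild-type 18.315; alphaTub84B CG19276-/- 18.150
ΔCt(wild-type) = 26.905 − 18.315 = 8.590
ΔCt(CG19276-/-) = 29.290 − 18.150 = 11.140
ΔΔCt = 11.140 − 8.590 = 2.550
Fold change = 2^(−2.550) = 0.1708

0.171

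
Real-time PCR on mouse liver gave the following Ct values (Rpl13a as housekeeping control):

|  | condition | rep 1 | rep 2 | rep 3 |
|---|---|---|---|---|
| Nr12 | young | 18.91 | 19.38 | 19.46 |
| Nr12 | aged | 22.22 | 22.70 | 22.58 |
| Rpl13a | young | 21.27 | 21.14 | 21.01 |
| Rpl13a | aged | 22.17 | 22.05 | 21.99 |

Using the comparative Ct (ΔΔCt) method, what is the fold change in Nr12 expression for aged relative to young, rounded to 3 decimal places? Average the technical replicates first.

Mean Ct: Nr12 young 19.250; Nr12 aged 22.500; Rpl13a young 21.140; Rpl13a aged 22.070
ΔCt(young) = 19.250 − 21.140 = -1.890
ΔCt(aged) = 22.500 − 22.070 = 0.430
ΔΔCt = 0.430 − (-1.890) = 2.320
Fold change = 2^(−2.320) = 0.2003

0.200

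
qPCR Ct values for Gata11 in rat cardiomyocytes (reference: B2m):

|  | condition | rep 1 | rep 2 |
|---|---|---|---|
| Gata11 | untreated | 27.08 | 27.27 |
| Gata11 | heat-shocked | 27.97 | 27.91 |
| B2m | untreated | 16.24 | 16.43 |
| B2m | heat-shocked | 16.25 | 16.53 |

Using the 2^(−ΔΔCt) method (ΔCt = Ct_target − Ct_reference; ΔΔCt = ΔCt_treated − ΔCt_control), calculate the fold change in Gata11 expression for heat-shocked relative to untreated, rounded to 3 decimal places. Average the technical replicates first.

0.611

Mean Ct: Gata11 untreated 27.175; Gata11 heat-shocked 27.940; B2m untreated 16.335; B2m heat-shocked 16.390
ΔCt(untreated) = 27.175 − 16.335 = 10.840
ΔCt(heat-shocked) = 27.940 − 16.390 = 11.550
ΔΔCt = 11.550 − 10.840 = 0.710
Fold change = 2^(−0.710) = 0.6113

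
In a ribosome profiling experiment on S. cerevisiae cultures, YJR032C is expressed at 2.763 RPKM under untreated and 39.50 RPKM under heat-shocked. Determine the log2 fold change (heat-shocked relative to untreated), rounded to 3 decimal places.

3.838

Fold change = 39.50 / 2.763 = 14.2961
log2(14.2961) = 3.8375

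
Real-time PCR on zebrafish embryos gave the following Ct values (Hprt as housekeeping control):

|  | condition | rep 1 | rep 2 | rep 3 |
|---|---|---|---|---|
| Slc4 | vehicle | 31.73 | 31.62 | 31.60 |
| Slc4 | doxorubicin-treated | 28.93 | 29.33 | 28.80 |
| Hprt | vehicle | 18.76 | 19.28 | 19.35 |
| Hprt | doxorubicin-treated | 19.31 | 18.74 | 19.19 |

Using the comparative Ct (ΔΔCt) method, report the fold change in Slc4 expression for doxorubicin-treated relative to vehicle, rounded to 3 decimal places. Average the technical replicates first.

Mean Ct: Slc4 vehicle 31.650; Slc4 doxorubicin-treated 29.020; Hprt vehicle 19.130; Hprt doxorubicin-treated 19.080
ΔCt(vehicle) = 31.650 − 19.130 = 12.520
ΔCt(doxorubicin-treated) = 29.020 − 19.080 = 9.940
ΔΔCt = 9.940 − 12.520 = -2.580
Fold change = 2^(−(-2.580)) = 2^2.580 = 5.9794

5.979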